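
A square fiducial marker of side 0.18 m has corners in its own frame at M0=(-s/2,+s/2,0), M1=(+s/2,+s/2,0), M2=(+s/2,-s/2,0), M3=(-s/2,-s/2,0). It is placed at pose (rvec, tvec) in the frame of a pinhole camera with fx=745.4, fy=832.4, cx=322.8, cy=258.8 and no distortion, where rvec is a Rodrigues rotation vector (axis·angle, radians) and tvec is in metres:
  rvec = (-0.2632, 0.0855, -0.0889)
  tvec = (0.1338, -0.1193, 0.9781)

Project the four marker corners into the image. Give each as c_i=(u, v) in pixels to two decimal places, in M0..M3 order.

Intrinsics K: fx=745.4, fy=832.4, cx=322.8, cy=258.8
Marker side s = 0.18 m; corners in marker frame (Z=0):
  M0 = (-0.0900, +0.0900, 0)
  M1 = (+0.0900, +0.0900, 0)
  M2 = (+0.0900, -0.0900, 0)
  M3 = (-0.0900, -0.0900, 0)
rvec = (-0.2632, 0.0855, -0.0889), |rvec| = θ = 0.29067 rad = 16.654°
Rodrigues: sinθ=0.28659, 1−cosθ=0.04195; R = I + sinθ·[k]× + (1−cosθ)·[k]×²:
    [+0.99245 +0.07648 +0.09592]
    [-0.09883 +0.96168 +0.25574]
    [-0.07268 -0.26328 +0.96198]
t = (0.1338, -0.1193, 0.9781) m
M0: Pc = R·M0+t = (+0.05136, -0.02385, +0.96095); u = 745.4·(+0.05136)/0.96095 + 322.8 = 362.6420, v = 832.4·(-0.02385)/0.96095 + 258.8 = 238.1368
M1: Pc = R·M1+t = (+0.23000, -0.04164, +0.94786); u = 745.4·(+0.23000)/0.94786 + 322.8 = 503.6749, v = 832.4·(-0.04164)/0.94786 + 258.8 = 222.2297
M2: Pc = R·M2+t = (+0.21624, -0.21475, +0.99525); u = 745.4·(+0.21624)/0.99525 + 322.8 = 484.7517, v = 832.4·(-0.21475)/0.99525 + 258.8 = 79.1932
M3: Pc = R·M3+t = (+0.03760, -0.19696, +1.00834); u = 745.4·(+0.03760)/1.00834 + 322.8 = 350.5928, v = 832.4·(-0.19696)/1.00834 + 258.8 = 96.2085

c0=(362.64, 238.14) c1=(503.67, 222.23) c2=(484.75, 79.19) c3=(350.59, 96.21)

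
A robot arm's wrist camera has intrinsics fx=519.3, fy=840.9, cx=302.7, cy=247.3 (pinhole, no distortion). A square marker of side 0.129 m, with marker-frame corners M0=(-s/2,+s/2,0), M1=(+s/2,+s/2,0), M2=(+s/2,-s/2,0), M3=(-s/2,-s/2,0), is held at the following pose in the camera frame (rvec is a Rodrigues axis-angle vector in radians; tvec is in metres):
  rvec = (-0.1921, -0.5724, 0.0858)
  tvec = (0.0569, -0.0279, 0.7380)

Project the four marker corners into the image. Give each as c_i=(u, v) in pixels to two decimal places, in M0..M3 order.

Intrinsics K: fx=519.3, fy=840.9, cx=302.7, cy=247.3
Marker side s = 0.129 m; corners in marker frame (Z=0):
  M0 = (-0.0645, +0.0645, 0)
  M1 = (+0.0645, +0.0645, 0)
  M2 = (+0.0645, -0.0645, 0)
  M3 = (-0.0645, -0.0645, 0)
rvec = (-0.1921, -0.5724, 0.0858), |rvec| = θ = 0.60984 rad = 34.941°
Rodrigues: sinθ=0.57274, 1−cosθ=0.18026; R = I + sinθ·[k]× + (1−cosθ)·[k]×²:
    [+0.83763 -0.02728 -0.54556]
    [+0.13388 +0.97855 +0.15661]
    [+0.52959 -0.20422 +0.82331]
t = (0.0569, -0.0279, 0.7380) m
M0: Pc = R·M0+t = (+0.00111, +0.02658, +0.69067); u = 519.3·(+0.00111)/0.69067 + 302.7 = 303.5371, v = 840.9·(+0.02658)/0.69067 + 247.3 = 279.6630
M1: Pc = R·M1+t = (+0.10917, +0.04385, +0.75899); u = 519.3·(+0.10917)/0.75899 + 302.7 = 377.3923, v = 840.9·(+0.04385)/0.75899 + 247.3 = 295.8838
M2: Pc = R·M2+t = (+0.11269, -0.08238, +0.78533); u = 519.3·(+0.11269)/0.78533 + 302.7 = 377.2141, v = 840.9·(-0.08238)/0.78533 + 247.3 = 159.0895
M3: Pc = R·M3+t = (+0.00463, -0.09965, +0.71701); u = 519.3·(+0.00463)/0.71701 + 302.7 = 306.0554, v = 840.9·(-0.09965)/0.71701 + 247.3 = 130.4310

c0=(303.54, 279.66) c1=(377.39, 295.88) c2=(377.21, 159.09) c3=(306.06, 130.43)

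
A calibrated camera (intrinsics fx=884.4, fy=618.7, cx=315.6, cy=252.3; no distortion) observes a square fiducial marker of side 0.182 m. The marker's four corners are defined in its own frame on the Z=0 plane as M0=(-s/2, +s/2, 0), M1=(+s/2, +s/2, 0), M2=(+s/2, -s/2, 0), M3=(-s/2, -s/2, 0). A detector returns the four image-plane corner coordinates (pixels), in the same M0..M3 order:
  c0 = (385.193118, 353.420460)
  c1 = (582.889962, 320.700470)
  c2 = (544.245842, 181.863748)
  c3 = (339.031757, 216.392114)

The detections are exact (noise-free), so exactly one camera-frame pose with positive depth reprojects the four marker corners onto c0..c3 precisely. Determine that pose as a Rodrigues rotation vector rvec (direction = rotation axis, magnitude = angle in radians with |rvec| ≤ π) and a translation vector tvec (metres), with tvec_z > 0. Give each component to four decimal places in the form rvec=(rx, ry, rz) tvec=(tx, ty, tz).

rvec=(0.1651, -0.0030, -0.2360) tvec=(0.1299, 0.0216, 0.7793)

Intrinsics K: fx=884.4, fy=618.7, cx=315.6, cy=252.3
Marker side s = 0.182 m; corners in marker frame (Z=0):
  M0 = (-0.0910, +0.0910, 0)
  M1 = (+0.0910, +0.0910, 0)
  M2 = (+0.0910, -0.0910, 0)
  M3 = (-0.0910, -0.0910, 0)
Detected image corners:
  c0 = (385.193118, 353.420460) px
  c1 = (582.889962, 320.700470) px
  c2 = (544.245842, 181.863748) px
  c3 = (339.031757, 216.392114) px
Planar DLT: solve 8×8 A·h = b for H (H[2,2]=1):
  H  [+1096.79413 +329.95946 +463.05194]
  H  [-190.27818 +814.01163 +269.44074]
  H  [-0.02098 +0.20944 +1.00000]
B = K⁻¹H; ‖b₁‖=1.283140, ‖b₂‖=1.283140; λ = 2/(‖b₁‖+‖b₂‖) = 0.779338, sign → tz>0 ⇒ λ=+0.779338
r₁ = λ·B[:,0] = (+0.97234,-0.23301,-0.01635); r₂ = λ·B[:,1] = (+0.23251,+0.95880,+0.16323)
r₃ = r₁×r₂ = (-0.02236,-0.16251,+0.98645); SVD([r₁ r₂ r₃]) → R = UVᵀ:
  R  [+0.97234 +0.23251 -0.02236]
  R  [-0.23301 +0.95880 -0.16251]
  R  [-0.01635 +0.16323 +0.98645]
t = (+0.12994, +0.02159, +0.77934) m
tr R = 2.917587; θ = arccos((tr R − 1)/2) = 0.288071 rad = 16.505°
axis k = ((R−Rᵀ)₃₂, (R−Rᵀ)₁₃, (R−Rᵀ)₂₁) / (2 sinθ) = (+0.573274, -0.010571, -0.819296)
rvec = θ·k = (+0.165144, -0.003045, -0.236015)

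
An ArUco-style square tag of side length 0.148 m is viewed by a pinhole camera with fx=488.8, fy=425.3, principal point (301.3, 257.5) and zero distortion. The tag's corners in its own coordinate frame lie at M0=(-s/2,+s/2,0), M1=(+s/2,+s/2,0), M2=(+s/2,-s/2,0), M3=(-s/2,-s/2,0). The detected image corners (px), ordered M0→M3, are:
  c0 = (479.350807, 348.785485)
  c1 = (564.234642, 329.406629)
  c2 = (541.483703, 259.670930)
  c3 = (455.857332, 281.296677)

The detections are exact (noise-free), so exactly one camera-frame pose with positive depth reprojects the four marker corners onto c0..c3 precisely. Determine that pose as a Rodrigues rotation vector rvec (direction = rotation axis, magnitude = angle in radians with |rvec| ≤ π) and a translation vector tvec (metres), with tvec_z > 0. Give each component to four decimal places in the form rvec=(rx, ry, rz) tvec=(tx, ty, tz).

Intrinsics K: fx=488.8, fy=425.3, cx=301.3, cy=257.5
Marker side s = 0.148 m; corners in marker frame (Z=0):
  M0 = (-0.0740, +0.0740, 0)
  M1 = (+0.0740, +0.0740, 0)
  M2 = (+0.0740, -0.0740, 0)
  M3 = (-0.0740, -0.0740, 0)
Detected image corners:
  c0 = (479.350807, 348.785485) px
  c1 = (564.234642, 329.406629) px
  c2 = (541.483703, 259.670930) px
  c3 = (455.857332, 281.296677) px
Planar DLT: solve 8×8 A·h = b for H (H[2,2]=1):
  H  [+479.89289 +212.36535 +509.73134]
  H  [-195.89394 +497.00169 +305.21198]
  H  [-0.18841 +0.10995 +1.00000]
B = K⁻¹H; ‖b₁‖=1.166620, ‖b₂‖=1.166620; λ = 2/(‖b₁‖+‖b₂‖) = 0.857177, sign → tz>0 ⇒ λ=+0.857177
r₁ = λ·B[:,0] = (+0.94111,-0.29703,-0.16150); r₂ = λ·B[:,1] = (+0.31432,+0.94463,+0.09425)
r₃ = r₁×r₂ = (+0.12457,-0.13946,+0.98236); SVD([r₁ r₂ r₃]) → R = UVᵀ:
  R  [+0.94111 +0.31432 +0.12457]
  R  [-0.29703 +0.94463 -0.13946]
  R  [-0.16150 +0.09425 +0.98236]
t = (+0.36551, +0.09616, +0.85718) m
tr R = 2.868099; θ = arccos((tr R − 1)/2) = 0.365208 rad = 20.925°
axis k = ((R−Rᵀ)₃₂, (R−Rᵀ)₁₃, (R−Rᵀ)₂₁) / (2 sinθ) = (+0.327186, +0.400499, -0.855891)
rvec = θ·k = (+0.119491, +0.146265, -0.312578)

rvec=(0.1195, 0.1463, -0.3126) tvec=(0.3655, 0.0962, 0.8572)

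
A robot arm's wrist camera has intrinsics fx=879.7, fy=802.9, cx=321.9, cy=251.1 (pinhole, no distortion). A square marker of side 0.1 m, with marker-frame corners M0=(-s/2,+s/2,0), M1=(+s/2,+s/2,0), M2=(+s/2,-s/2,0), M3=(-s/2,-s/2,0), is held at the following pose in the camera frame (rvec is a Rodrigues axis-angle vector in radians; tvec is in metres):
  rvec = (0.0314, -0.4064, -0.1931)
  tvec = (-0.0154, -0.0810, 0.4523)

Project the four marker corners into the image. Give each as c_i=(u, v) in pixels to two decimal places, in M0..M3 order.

c0=(218.24, 210.07) c1=(393.43, 180.84) c2=(360.61, 11.60) c3=(179.63, 25.93)

Intrinsics K: fx=879.7, fy=802.9, cx=321.9, cy=251.1
Marker side s = 0.1 m; corners in marker frame (Z=0):
  M0 = (-0.0500, +0.0500, 0)
  M1 = (+0.0500, +0.0500, 0)
  M2 = (+0.0500, -0.0500, 0)
  M3 = (-0.0500, -0.0500, 0)
rvec = (0.0314, -0.4064, -0.1931), |rvec| = θ = 0.45104 rad = 25.843°
Rodrigues: sinθ=0.43590, 1−cosθ=0.10000; R = I + sinθ·[k]× + (1−cosθ)·[k]×²:
    [+0.90048 +0.18035 -0.39574]
    [-0.19289 +0.98119 +0.00823]
    [+0.38978 +0.06892 +0.91833]
t = (-0.0154, -0.0810, 0.4523) m
M0: Pc = R·M0+t = (-0.05141, -0.02230, +0.43626); u = 879.7·(-0.05141)/0.43626 + 321.9 = 218.2399, v = 802.9·(-0.02230)/0.43626 + 251.1 = 210.0656
M1: Pc = R·M1+t = (+0.03864, -0.04159, +0.47524); u = 879.7·(+0.03864)/0.47524 + 321.9 = 393.4283, v = 802.9·(-0.04159)/0.47524 + 251.1 = 180.8424
M2: Pc = R·M2+t = (+0.02061, -0.13970, +0.46834); u = 879.7·(+0.02061)/0.46834 + 321.9 = 360.6061, v = 802.9·(-0.13970)/0.46834 + 251.1 = 11.5997
M3: Pc = R·M3+t = (-0.06944, -0.12041, +0.42936); u = 879.7·(-0.06944)/0.42936 + 321.9 = 179.6258, v = 802.9·(-0.12041)/0.42936 + 251.1 = 25.9280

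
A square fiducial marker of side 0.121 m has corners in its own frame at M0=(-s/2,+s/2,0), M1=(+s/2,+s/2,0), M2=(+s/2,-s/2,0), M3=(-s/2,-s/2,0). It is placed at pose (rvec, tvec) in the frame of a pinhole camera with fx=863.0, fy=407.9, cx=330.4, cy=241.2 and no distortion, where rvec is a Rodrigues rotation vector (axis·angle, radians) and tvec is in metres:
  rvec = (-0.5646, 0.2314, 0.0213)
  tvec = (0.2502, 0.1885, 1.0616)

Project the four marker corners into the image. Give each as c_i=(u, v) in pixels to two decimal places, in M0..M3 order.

c0=(484.48, 335.93) c1=(588.64, 336.34) c2=(581.43, 292.09) c3=(483.45, 292.78)

Intrinsics K: fx=863.0, fy=407.9, cx=330.4, cy=241.2
Marker side s = 0.121 m; corners in marker frame (Z=0):
  M0 = (-0.0605, +0.0605, 0)
  M1 = (+0.0605, +0.0605, 0)
  M2 = (+0.0605, -0.0605, 0)
  M3 = (-0.0605, -0.0605, 0)
rvec = (-0.5646, 0.2314, 0.0213), |rvec| = θ = 0.61055 rad = 34.982°
Rodrigues: sinθ=0.57332, 1−cosθ=0.18067; R = I + sinθ·[k]× + (1−cosθ)·[k]×²:
    [+0.97383 -0.08332 +0.21146]
    [-0.04332 +0.84528 +0.53256]
    [-0.22312 -0.52778 +0.81955]
t = (0.2502, 0.1885, 1.0616) m
M0: Pc = R·M0+t = (+0.18624, +0.24226, +1.04317); u = 863.0·(+0.18624)/1.04317 + 330.4 = 484.4761, v = 407.9·(+0.24226)/1.04317 + 241.2 = 335.9288
M1: Pc = R·M1+t = (+0.30408, +0.23702, +1.01617); u = 863.0·(+0.30408)/1.01617 + 330.4 = 588.6414, v = 407.9·(+0.23702)/1.01617 + 241.2 = 336.3415
M2: Pc = R·M2+t = (+0.31416, +0.13474, +1.08003); u = 863.0·(+0.31416)/1.08003 + 330.4 = 581.4277, v = 407.9·(+0.13474)/1.08003 + 241.2 = 292.0876
M3: Pc = R·M3+t = (+0.19632, +0.13998, +1.10703); u = 863.0·(+0.19632)/1.10703 + 330.4 = 483.4473, v = 407.9·(+0.13998)/1.10703 + 241.2 = 292.7779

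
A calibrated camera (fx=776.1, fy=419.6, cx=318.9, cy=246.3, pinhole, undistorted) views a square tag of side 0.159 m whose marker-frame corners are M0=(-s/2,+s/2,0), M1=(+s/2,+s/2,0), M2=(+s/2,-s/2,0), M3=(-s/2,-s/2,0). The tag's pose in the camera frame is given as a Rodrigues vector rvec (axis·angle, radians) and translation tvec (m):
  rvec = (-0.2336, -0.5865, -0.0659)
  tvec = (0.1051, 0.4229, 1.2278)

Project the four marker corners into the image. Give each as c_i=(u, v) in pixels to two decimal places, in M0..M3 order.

Intrinsics K: fx=776.1, fy=419.6, cx=318.9, cy=246.3
Marker side s = 0.159 m; corners in marker frame (Z=0):
  M0 = (-0.0795, +0.0795, 0)
  M1 = (+0.0795, +0.0795, 0)
  M2 = (+0.0795, -0.0795, 0)
  M3 = (-0.0795, -0.0795, 0)
rvec = (-0.2336, -0.5865, -0.0659), |rvec| = θ = 0.63474 rad = 36.368°
Rodrigues: sinθ=0.59297, 1−cosθ=0.19477; R = I + sinθ·[k]× + (1−cosθ)·[k]×²:
    [+0.83161 +0.12780 -0.54046]
    [+0.00467 +0.97152 +0.23691]
    [+0.55535 -0.19954 +0.80733]
t = (0.1051, 0.4229, 1.2278) m
M0: Pc = R·M0+t = (+0.04915, +0.49976, +1.16779); u = 776.1·(+0.04915)/1.16779 + 318.9 = 351.5627, v = 419.6·(+0.49976)/1.16779 + 246.3 = 425.8715
M1: Pc = R·M1+t = (+0.18137, +0.50051, +1.25609); u = 776.1·(+0.18137)/1.25609 + 318.9 = 430.9650, v = 419.6·(+0.50051)/1.25609 + 246.3 = 413.4962
M2: Pc = R·M2+t = (+0.16105, +0.34604, +1.28781); u = 776.1·(+0.16105)/1.28781 + 318.9 = 415.9584, v = 419.6·(+0.34604)/1.28781 + 246.3 = 359.0465
M3: Pc = R·M3+t = (+0.02883, +0.34529, +1.19951); u = 776.1·(+0.02883)/1.19951 + 318.9 = 337.5517, v = 419.6·(+0.34529)/1.19951 + 246.3 = 367.0864

c0=(351.56, 425.87) c1=(430.96, 413.50) c2=(415.96, 359.05) c3=(337.55, 367.09)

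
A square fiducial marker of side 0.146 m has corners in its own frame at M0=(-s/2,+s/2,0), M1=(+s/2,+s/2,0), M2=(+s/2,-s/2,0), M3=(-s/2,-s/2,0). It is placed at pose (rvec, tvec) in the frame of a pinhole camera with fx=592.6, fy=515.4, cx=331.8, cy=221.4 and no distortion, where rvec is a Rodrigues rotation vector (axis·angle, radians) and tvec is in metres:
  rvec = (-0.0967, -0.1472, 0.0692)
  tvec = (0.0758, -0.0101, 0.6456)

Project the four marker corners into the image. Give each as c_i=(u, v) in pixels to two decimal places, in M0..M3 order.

c0=(331.10, 268.07) c1=(462.75, 275.37) c2=(467.88, 161.54) c3=(339.42, 150.71)

Intrinsics K: fx=592.6, fy=515.4, cx=331.8, cy=221.4
Marker side s = 0.146 m; corners in marker frame (Z=0):
  M0 = (-0.0730, +0.0730, 0)
  M1 = (+0.0730, +0.0730, 0)
  M2 = (+0.0730, -0.0730, 0)
  M3 = (-0.0730, -0.0730, 0)
rvec = (-0.0967, -0.1472, 0.0692), |rvec| = θ = 0.18923 rad = 10.842°
Rodrigues: sinθ=0.18810, 1−cosθ=0.01785; R = I + sinθ·[k]× + (1−cosθ)·[k]×²:
    [+0.98681 -0.06169 -0.14966]
    [+0.07588 +0.99295 +0.09105]
    [+0.14299 -0.10120 +0.98454]
t = (0.0758, -0.0101, 0.6456) m
M0: Pc = R·M0+t = (-0.00074, +0.05685, +0.62777); u = 592.6·(-0.00074)/0.62777 + 331.8 = 331.1008, v = 515.4·(+0.05685)/0.62777 + 221.4 = 268.0703
M1: Pc = R·M1+t = (+0.14333, +0.06792, +0.64865); u = 592.6·(+0.14333)/0.64865 + 331.8 = 462.7481, v = 515.4·(+0.06792)/0.64865 + 221.4 = 275.3713
M2: Pc = R·M2+t = (+0.15234, -0.07705, +0.66343); u = 592.6·(+0.15234)/0.66343 + 331.8 = 467.8772, v = 515.4·(-0.07705)/0.66343 + 221.4 = 161.5448
M3: Pc = R·M3+t = (+0.00827, -0.08812, +0.64255); u = 592.6·(+0.00827)/0.64255 + 331.8 = 339.4237, v = 515.4·(-0.08812)/0.64255 + 221.4 = 150.7135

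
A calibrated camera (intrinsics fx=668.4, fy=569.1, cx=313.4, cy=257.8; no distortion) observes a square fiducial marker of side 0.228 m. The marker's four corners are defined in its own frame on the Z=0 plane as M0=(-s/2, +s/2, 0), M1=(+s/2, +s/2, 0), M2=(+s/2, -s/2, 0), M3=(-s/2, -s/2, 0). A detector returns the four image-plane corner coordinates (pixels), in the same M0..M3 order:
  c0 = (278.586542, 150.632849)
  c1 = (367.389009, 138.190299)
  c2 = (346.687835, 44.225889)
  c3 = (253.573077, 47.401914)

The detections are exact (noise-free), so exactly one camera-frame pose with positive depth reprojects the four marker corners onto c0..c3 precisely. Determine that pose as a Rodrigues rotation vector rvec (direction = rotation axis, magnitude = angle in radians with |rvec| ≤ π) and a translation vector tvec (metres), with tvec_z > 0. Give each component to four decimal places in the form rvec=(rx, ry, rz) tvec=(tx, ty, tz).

rvec=(0.0717, -0.6111, -0.2363) tvec=(0.0009, -0.3797, 1.3316)

Intrinsics K: fx=668.4, fy=569.1, cx=313.4, cy=257.8
Marker side s = 0.228 m; corners in marker frame (Z=0):
  M0 = (-0.1140, +0.1140, 0)
  M1 = (+0.1140, +0.1140, 0)
  M2 = (+0.1140, -0.1140, 0)
  M3 = (-0.1140, -0.1140, 0)
Detected image corners:
  c0 = (278.586542, 150.632849) px
  c1 = (367.389009, 138.190299) px
  c2 = (346.687835, 44.225889) px
  c3 = (253.573077, 47.401914) px
Planar DLT: solve 8×8 A·h = b for H (H[2,2]=1):
  H  [+529.78261 +131.67528 +313.87158]
  H  [+5.48862 +441.20364 +95.50066]
  H  [+0.42031 +0.10231 +1.00000]
B = K⁻¹H; ‖b₁‖=0.750998, ‖b₂‖=0.750998; λ = 2/(‖b₁‖+‖b₂‖) = 1.331561, sign → tz>0 ⇒ λ=+1.331561
r₁ = λ·B[:,0] = (+0.79299,-0.24069,+0.55967); r₂ = λ·B[:,1] = (+0.19844,+0.97060,+0.13624)
r₃ = r₁×r₂ = (-0.57600,+0.00302,+0.81744); SVD([r₁ r₂ r₃]) → R = UVᵀ:
  R  [+0.79299 +0.19844 -0.57600]
  R  [-0.24069 +0.97060 +0.00302]
  R  [+0.55967 +0.13624 +0.81744]
t = (+0.00094, -0.37974, +1.33156) m
tr R = 2.581034; θ = arccos((tr R − 1)/2) = 0.659144 rad = 37.766°
axis k = ((R−Rᵀ)₃₂, (R−Rᵀ)₁₃, (R−Rᵀ)₂₁) / (2 sinθ) = (+0.108756, -0.927171, -0.358504)
rvec = θ·k = (+0.071686, -0.611139, -0.236306)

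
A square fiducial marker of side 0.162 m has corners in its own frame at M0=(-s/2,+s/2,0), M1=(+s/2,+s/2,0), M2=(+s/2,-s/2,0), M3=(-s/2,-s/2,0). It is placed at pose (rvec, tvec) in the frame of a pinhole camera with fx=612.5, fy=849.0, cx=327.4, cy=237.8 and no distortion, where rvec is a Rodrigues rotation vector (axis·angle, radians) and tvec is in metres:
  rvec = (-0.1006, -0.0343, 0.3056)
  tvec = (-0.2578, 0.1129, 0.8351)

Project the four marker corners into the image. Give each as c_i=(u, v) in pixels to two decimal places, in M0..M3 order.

c0=(60.79, 407.85) c1=(175.95, 457.39) c2=(214.03, 298.60) c3=(101.31, 249.49)

Intrinsics K: fx=612.5, fy=849.0, cx=327.4, cy=237.8
Marker side s = 0.162 m; corners in marker frame (Z=0):
  M0 = (-0.0810, +0.0810, 0)
  M1 = (+0.0810, +0.0810, 0)
  M2 = (+0.0810, -0.0810, 0)
  M3 = (-0.0810, -0.0810, 0)
rvec = (-0.1006, -0.0343, 0.3056), |rvec| = θ = 0.32356 rad = 18.538°
Rodrigues: sinθ=0.31794, 1−cosθ=0.05189; R = I + sinθ·[k]× + (1−cosθ)·[k]×²:
    [+0.95313 -0.29859 -0.04894]
    [+0.30201 +0.94869 +0.09366]
    [+0.01847 -0.10405 +0.99440]
t = (-0.2578, 0.1129, 0.8351) m
M0: Pc = R·M0+t = (-0.35919, +0.16528, +0.82518); u = 612.5·(-0.35919)/0.82518 + 327.4 = 60.7865, v = 849.0·(+0.16528)/0.82518 + 237.8 = 407.8536
M1: Pc = R·M1+t = (-0.20478, +0.21421, +0.82817); u = 612.5·(-0.20478)/0.82817 + 327.4 = 175.9463, v = 849.0·(+0.21421)/0.82817 + 237.8 = 457.3950
M2: Pc = R·M2+t = (-0.15641, +0.06052, +0.84502); u = 612.5·(-0.15641)/0.84502 + 327.4 = 214.0282, v = 849.0·(+0.06052)/0.84502 + 237.8 = 298.6030
M3: Pc = R·M3+t = (-0.31082, +0.01159, +0.84203); u = 612.5·(-0.31082)/0.84203 + 327.4 = 101.3089, v = 849.0·(+0.01159)/0.84203 + 237.8 = 249.4892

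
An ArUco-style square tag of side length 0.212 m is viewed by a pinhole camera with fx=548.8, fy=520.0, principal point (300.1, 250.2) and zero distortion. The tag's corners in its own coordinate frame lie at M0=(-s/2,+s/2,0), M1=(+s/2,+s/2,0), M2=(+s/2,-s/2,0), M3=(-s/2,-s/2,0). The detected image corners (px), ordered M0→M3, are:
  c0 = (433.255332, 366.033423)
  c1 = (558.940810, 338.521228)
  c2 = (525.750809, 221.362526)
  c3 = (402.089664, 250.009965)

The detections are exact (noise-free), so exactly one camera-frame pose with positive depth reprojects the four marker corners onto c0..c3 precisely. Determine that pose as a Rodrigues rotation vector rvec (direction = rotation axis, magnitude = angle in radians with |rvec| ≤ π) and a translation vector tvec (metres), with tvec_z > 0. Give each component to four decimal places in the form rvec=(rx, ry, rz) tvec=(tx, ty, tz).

rvec=(-0.0492, 0.0624, -0.2405) tvec=(0.3013, 0.0771, 0.9217)

Intrinsics K: fx=548.8, fy=520.0, cx=300.1, cy=250.2
Marker side s = 0.212 m; corners in marker frame (Z=0):
  M0 = (-0.1060, +0.1060, 0)
  M1 = (+0.1060, +0.1060, 0)
  M2 = (+0.1060, -0.1060, 0)
  M3 = (-0.1060, -0.1060, 0)
Detected image corners:
  c0 = (433.255332, 366.033423) px
  c1 = (558.940810, 338.521228) px
  c2 = (525.750809, 221.362526) px
  c3 = (402.089664, 250.009965) px
Planar DLT: solve 8×8 A·h = b for H (H[2,2]=1):
  H  [+558.95856 +122.49625 +479.50474]
  H  [-150.28682 +532.02329 +293.69537]
  H  [-0.06061 -0.06095 +1.00000]
B = K⁻¹H; ‖b₁‖=1.084974, ‖b₂‖=1.084974; λ = 2/(‖b₁‖+‖b₂‖) = 0.921681, sign → tz>0 ⇒ λ=+0.921681
r₁ = λ·B[:,0] = (+0.96929,-0.23950,-0.05586); r₂ = λ·B[:,1] = (+0.23644,+0.97002,-0.05617)
r₃ = r₁×r₂ = (+0.06764,+0.04124,+0.99686); SVD([r₁ r₂ r₃]) → R = UVᵀ:
  R  [+0.96929 +0.23644 +0.06764]
  R  [-0.23950 +0.97002 +0.04124]
  R  [-0.05586 -0.05617 +0.99686]
t = (+0.30130, +0.07709, +0.92168) m
tr R = 2.936165; θ = arccos((tr R − 1)/2) = 0.253333 rad = 14.515°
axis k = ((R−Rᵀ)₃₂, (R−Rᵀ)₁₃, (R−Rᵀ)₂₁) / (2 sinθ) = (-0.194339, +0.246379, -0.949489)
rvec = θ·k = (-0.049232, +0.062416, -0.240536)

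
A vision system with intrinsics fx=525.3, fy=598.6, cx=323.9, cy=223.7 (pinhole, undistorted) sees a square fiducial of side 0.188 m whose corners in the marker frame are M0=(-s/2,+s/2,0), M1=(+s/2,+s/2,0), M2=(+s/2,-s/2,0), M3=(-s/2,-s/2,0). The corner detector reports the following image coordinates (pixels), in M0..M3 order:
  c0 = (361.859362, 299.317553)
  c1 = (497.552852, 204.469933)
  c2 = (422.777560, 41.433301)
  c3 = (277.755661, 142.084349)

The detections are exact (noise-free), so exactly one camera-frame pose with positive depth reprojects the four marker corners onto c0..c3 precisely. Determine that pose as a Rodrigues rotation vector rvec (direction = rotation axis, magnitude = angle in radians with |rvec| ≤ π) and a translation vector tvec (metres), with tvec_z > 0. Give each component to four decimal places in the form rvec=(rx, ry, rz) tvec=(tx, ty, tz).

rvec=(0.1997, -0.0670, -0.5456) tvec=(0.0771, -0.0495, 0.6000)

Intrinsics K: fx=525.3, fy=598.6, cx=323.9, cy=223.7
Marker side s = 0.188 m; corners in marker frame (Z=0):
  M0 = (-0.0940, +0.0940, 0)
  M1 = (+0.0940, +0.0940, 0)
  M2 = (+0.0940, -0.0940, 0)
  M3 = (-0.0940, -0.0940, 0)
Detected image corners:
  c0 = (361.859362, 299.317553) px
  c1 = (497.552852, 204.469933) px
  c2 = (422.777560, 41.433301) px
  c3 = (277.755661, 142.084349) px
Planar DLT: solve 8×8 A·h = b for H (H[2,2]=1):
  H  [+752.45521 +556.60132 +391.38301]
  H  [-516.50406 +910.88609 +174.33548]
  H  [+0.01711 +0.34383 +1.00000]
B = K⁻¹H; ‖b₁‖=1.666620, ‖b₂‖=1.666620; λ = 2/(‖b₁‖+‖b₂‖) = 0.600017, sign → tz>0 ⇒ λ=+0.600017
r₁ = λ·B[:,0] = (+0.85315,-0.52156,+0.01027); r₂ = λ·B[:,1] = (+0.50856,+0.83594,+0.20631)
r₃ = r₁×r₂ = (-0.11619,-0.17079,+0.97843); SVD([r₁ r₂ r₃]) → R = UVᵀ:
  R  [+0.85315 +0.50856 -0.11619]
  R  [-0.52156 +0.83594 -0.17079]
  R  [+0.01027 +0.20631 +0.97843]
t = (+0.07708, -0.04948, +0.60002) m
tr R = 2.667528; θ = arccos((tr R − 1)/2) = 0.584906 rad = 33.513°
axis k = ((R−Rᵀ)₃₂, (R−Rᵀ)₁₃, (R−Rᵀ)₂₁) / (2 sinθ) = (+0.341497, -0.114516, -0.932881)
rvec = θ·k = (+0.199743, -0.066981, -0.545647)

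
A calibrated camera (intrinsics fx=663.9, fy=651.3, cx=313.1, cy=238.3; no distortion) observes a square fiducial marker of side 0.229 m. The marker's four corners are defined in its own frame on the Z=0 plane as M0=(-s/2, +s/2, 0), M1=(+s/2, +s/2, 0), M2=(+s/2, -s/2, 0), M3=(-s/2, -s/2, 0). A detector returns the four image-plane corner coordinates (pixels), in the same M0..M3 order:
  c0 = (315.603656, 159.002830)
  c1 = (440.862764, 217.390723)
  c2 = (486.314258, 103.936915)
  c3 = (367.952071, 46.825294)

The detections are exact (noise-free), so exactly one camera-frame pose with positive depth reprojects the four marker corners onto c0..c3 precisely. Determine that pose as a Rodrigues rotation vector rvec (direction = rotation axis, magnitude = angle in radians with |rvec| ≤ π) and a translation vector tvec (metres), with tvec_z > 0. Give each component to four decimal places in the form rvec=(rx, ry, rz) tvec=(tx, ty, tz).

Intrinsics K: fx=663.9, fy=651.3, cx=313.1, cy=238.3
Marker side s = 0.229 m; corners in marker frame (Z=0):
  M0 = (-0.1145, +0.1145, 0)
  M1 = (+0.1145, +0.1145, 0)
  M2 = (+0.1145, -0.1145, 0)
  M3 = (-0.1145, -0.1145, 0)
Detected image corners:
  c0 = (315.603656, 159.002830) px
  c1 = (440.862764, 217.390723) px
  c2 = (486.314258, 103.936915) px
  c3 = (367.952071, 46.825294) px
Planar DLT: solve 8×8 A·h = b for H (H[2,2]=1):
  H  [+557.31809 -302.64203 +403.74981]
  H  [+260.54750 +463.46711 +130.56963]
  H  [+0.06401 -0.22155 +1.00000]
B = K⁻¹H; ‖b₁‖=0.894910, ‖b₂‖=0.894910; λ = 2/(‖b₁‖+‖b₂‖) = 1.117430, sign → tz>0 ⇒ λ=+1.117430
r₁ = λ·B[:,0] = (+0.90431,+0.42085,+0.07153); r₂ = λ·B[:,1] = (-0.39263,+0.88575,-0.24757)
r₃ = r₁×r₂ = (-0.16754,+0.19580,+0.96623); SVD([r₁ r₂ r₃]) → R = UVᵀ:
  R  [+0.90431 -0.39263 -0.16754]
  R  [+0.42085 +0.88575 +0.19580]
  R  [+0.07153 -0.24757 +0.96623]
t = (+0.15258, -0.18483, +1.11743) m
tr R = 2.756281; θ = arccos((tr R − 1)/2) = 0.498835 rad = 28.581°
axis k = ((R−Rᵀ)₃₂, (R−Rᵀ)₁₃, (R−Rᵀ)₂₁) / (2 sinθ) = (-0.463380, -0.249864, +0.850204)
rvec = θ·k = (-0.231150, -0.124641, +0.424111)

rvec=(-0.2312, -0.1246, 0.4241) tvec=(0.1526, -0.1848, 1.1174)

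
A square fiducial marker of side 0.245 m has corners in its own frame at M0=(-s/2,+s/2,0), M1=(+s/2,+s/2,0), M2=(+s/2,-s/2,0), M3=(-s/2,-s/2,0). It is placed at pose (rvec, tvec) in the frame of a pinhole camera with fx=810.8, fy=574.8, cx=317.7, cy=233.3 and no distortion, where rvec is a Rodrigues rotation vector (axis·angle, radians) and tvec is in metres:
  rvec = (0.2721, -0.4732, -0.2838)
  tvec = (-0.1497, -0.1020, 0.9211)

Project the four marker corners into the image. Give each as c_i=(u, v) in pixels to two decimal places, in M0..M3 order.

Intrinsics K: fx=810.8, fy=574.8, cx=317.7, cy=233.3
Marker side s = 0.245 m; corners in marker frame (Z=0):
  M0 = (-0.1225, +0.1225, 0)
  M1 = (+0.1225, +0.1225, 0)
  M2 = (+0.1225, -0.1225, 0)
  M3 = (-0.1225, -0.1225, 0)
rvec = (0.2721, -0.4732, -0.2838), |rvec| = θ = 0.61522 rad = 35.250°
Rodrigues: sinθ=0.57714, 1−cosθ=0.18336; R = I + sinθ·[k]× + (1−cosθ)·[k]×²:
    [+0.85251 +0.20386 -0.48132]
    [-0.32861 +0.92512 -0.19020]
    [+0.40650 +0.32031 +0.85566]
t = (-0.1497, -0.1020, 0.9211) m
M0: Pc = R·M0+t = (-0.22916, +0.05158, +0.91054); u = 810.8·(-0.22916)/0.91054 + 317.7 = 113.6426, v = 574.8·(+0.05158)/0.91054 + 233.3 = 265.8617
M1: Pc = R·M1+t = (-0.02029, -0.02893, +1.01013); u = 810.8·(-0.02029)/1.01013 + 317.7 = 301.4102, v = 574.8·(-0.02893)/1.01013 + 233.3 = 216.8393
M2: Pc = R·M2+t = (-0.07024, -0.25558, +0.93166); u = 810.8·(-0.07024)/0.93166 + 317.7 = 256.5717, v = 574.8·(-0.25558)/0.93166 + 233.3 = 75.6155
M3: Pc = R·M3+t = (-0.27911, -0.17507, +0.83207); u = 810.8·(-0.27911)/0.83207 + 317.7 = 45.7278, v = 574.8·(-0.17507)/0.83207 + 233.3 = 112.3580

c0=(113.64, 265.86) c1=(301.41, 216.84) c2=(256.57, 75.62) c3=(45.73, 112.36)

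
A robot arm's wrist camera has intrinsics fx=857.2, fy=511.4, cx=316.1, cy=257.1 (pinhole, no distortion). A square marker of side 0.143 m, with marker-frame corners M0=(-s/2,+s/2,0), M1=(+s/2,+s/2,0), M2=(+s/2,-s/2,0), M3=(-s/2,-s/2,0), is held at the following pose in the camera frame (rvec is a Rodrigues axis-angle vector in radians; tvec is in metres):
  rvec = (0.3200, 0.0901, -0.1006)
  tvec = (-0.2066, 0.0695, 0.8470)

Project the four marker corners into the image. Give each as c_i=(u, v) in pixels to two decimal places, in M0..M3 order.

c0=(52.66, 340.56) c1=(189.08, 334.84) c2=(165.29, 254.57) c3=(22.05, 262.02)

Intrinsics K: fx=857.2, fy=511.4, cx=316.1, cy=257.1
Marker side s = 0.143 m; corners in marker frame (Z=0):
  M0 = (-0.0715, +0.0715, 0)
  M1 = (+0.0715, +0.0715, 0)
  M2 = (+0.0715, -0.0715, 0)
  M3 = (-0.0715, -0.0715, 0)
rvec = (0.3200, 0.0901, -0.1006), |rvec| = θ = 0.34733 rad = 19.901°
Rodrigues: sinθ=0.34039, 1−cosθ=0.05972; R = I + sinθ·[k]× + (1−cosθ)·[k]×²:
    [+0.99097 +0.11286 +0.07236]
    [-0.08432 +0.94430 -0.31809]
    [-0.10423 +0.30912 +0.94529]
t = (-0.2066, 0.0695, 0.8470) m
M0: Pc = R·M0+t = (-0.26938, +0.14305, +0.87655); u = 857.2·(-0.26938)/0.87655 + 316.1 = 52.6632, v = 511.4·(+0.14305)/0.87655 + 257.1 = 340.5562
M1: Pc = R·M1+t = (-0.12768, +0.13099, +0.86165); u = 857.2·(-0.12768)/0.86165 + 316.1 = 189.0833, v = 511.4·(+0.13099)/0.86165 + 257.1 = 334.8436
M2: Pc = R·M2+t = (-0.14382, -0.00405, +0.81745); u = 857.2·(-0.14382)/0.81745 + 316.1 = 165.2908, v = 511.4·(-0.00405)/0.81745 + 257.1 = 254.5685
M3: Pc = R·M3+t = (-0.28552, +0.00801, +0.83235); u = 857.2·(-0.28552)/0.83235 + 316.1 = 22.0518, v = 511.4·(+0.00801)/0.83235 + 257.1 = 262.0220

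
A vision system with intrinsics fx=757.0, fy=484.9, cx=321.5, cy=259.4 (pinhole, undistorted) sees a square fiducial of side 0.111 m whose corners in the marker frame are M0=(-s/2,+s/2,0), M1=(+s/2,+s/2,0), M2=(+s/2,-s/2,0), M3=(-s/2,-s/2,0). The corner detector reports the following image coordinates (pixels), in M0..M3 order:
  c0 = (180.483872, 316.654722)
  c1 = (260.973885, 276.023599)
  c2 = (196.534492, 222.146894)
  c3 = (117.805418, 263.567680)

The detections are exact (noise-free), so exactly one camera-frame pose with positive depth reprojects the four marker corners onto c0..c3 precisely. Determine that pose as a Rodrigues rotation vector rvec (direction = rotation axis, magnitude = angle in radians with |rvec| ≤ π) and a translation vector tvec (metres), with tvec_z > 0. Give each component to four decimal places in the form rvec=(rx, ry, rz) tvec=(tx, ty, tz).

Intrinsics K: fx=757.0, fy=484.9, cx=321.5, cy=259.4
Marker side s = 0.111 m; corners in marker frame (Z=0):
  M0 = (-0.0555, +0.0555, 0)
  M1 = (+0.0555, +0.0555, 0)
  M2 = (+0.0555, -0.0555, 0)
  M3 = (-0.0555, -0.0555, 0)
Detected image corners:
  c0 = (180.483872, 316.654722) px
  c1 = (260.973885, 276.023599) px
  c2 = (196.534492, 222.146894) px
  c3 = (117.805418, 263.567680) px
Planar DLT: solve 8×8 A·h = b for H (H[2,2]=1):
  H  [+683.67718 +561.61791 +188.45592]
  H  [-417.41402 +466.22134 +269.71440]
  H  [-0.17730 -0.05772 +1.00000]
B = K⁻¹H; ‖b₁‖=1.255190, ‖b₂‖=1.255190; λ = 2/(‖b₁‖+‖b₂‖) = 0.796692, sign → tz>0 ⇒ λ=+0.796692
r₁ = λ·B[:,0] = (+0.77952,-0.61025,-0.14125); r₂ = λ·B[:,1] = (+0.61060,+0.79061,-0.04599)
r₃ = r₁×r₂ = (+0.13974,-0.05040,+0.98890); SVD([r₁ r₂ r₃]) → R = UVᵀ:
  R  [+0.77952 +0.61060 +0.13974]
  R  [-0.61025 +0.79061 -0.05040]
  R  [-0.14125 -0.04599 +0.98890]
t = (-0.14002, +0.01695, +0.79669) m
tr R = 2.559025; θ = arccos((tr R − 1)/2) = 0.676909 rad = 38.784°
axis k = ((R−Rᵀ)₃₂, (R−Rᵀ)₁₃, (R−Rᵀ)₂₁) / (2 sinθ) = (+0.003521, +0.224296, -0.974515)
rvec = θ·k = (+0.002384, +0.151828, -0.659658)

rvec=(0.0024, 0.1518, -0.6597) tvec=(-0.1400, 0.0169, 0.7967)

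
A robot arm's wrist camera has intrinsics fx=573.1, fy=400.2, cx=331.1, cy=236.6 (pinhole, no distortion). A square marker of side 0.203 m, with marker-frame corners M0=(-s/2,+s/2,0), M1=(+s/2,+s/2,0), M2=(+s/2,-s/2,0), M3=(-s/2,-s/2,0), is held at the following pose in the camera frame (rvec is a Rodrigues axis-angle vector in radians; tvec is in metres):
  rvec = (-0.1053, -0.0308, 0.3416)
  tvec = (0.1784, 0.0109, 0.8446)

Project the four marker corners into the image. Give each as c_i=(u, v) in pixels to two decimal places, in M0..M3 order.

Intrinsics K: fx=573.1, fy=400.2, cx=331.1, cy=236.6
Marker side s = 0.203 m; corners in marker frame (Z=0):
  M0 = (-0.1015, +0.1015, 0)
  M1 = (+0.1015, +0.1015, 0)
  M2 = (+0.1015, -0.1015, 0)
  M3 = (-0.1015, -0.1015, 0)
rvec = (-0.1053, -0.0308, 0.3416), |rvec| = θ = 0.35879 rad = 20.557°
Rodrigues: sinθ=0.35114, 1−cosθ=0.06368; R = I + sinθ·[k]× + (1−cosθ)·[k]×²:
    [+0.94181 -0.33271 -0.04794]
    [+0.33592 +0.93679 +0.09785]
    [+0.01235 -0.10826 +0.99405]
t = (0.1784, 0.0109, 0.8446) m
M0: Pc = R·M0+t = (+0.04904, +0.07189, +0.83236); u = 573.1·(+0.04904)/0.83236 + 331.1 = 364.8625, v = 400.2·(+0.07189)/0.83236 + 236.6 = 271.1641
M1: Pc = R·M1+t = (+0.24022, +0.14008, +0.83487); u = 573.1·(+0.24022)/0.83487 + 331.1 = 496.0031, v = 400.2·(+0.14008)/0.83487 + 236.6 = 303.7489
M2: Pc = R·M2+t = (+0.30776, -0.05009, +0.85684); u = 573.1·(+0.30776)/0.85684 + 331.1 = 536.9484, v = 400.2·(-0.05009)/0.85684 + 236.6 = 213.2055
M3: Pc = R·M3+t = (+0.11658, -0.11828, +0.85433); u = 573.1·(+0.11658)/0.85433 + 331.1 = 409.3014, v = 400.2·(-0.11828)/0.85433 + 236.6 = 181.1933

c0=(364.86, 271.16) c1=(496.00, 303.75) c2=(536.95, 213.21) c3=(409.30, 181.19)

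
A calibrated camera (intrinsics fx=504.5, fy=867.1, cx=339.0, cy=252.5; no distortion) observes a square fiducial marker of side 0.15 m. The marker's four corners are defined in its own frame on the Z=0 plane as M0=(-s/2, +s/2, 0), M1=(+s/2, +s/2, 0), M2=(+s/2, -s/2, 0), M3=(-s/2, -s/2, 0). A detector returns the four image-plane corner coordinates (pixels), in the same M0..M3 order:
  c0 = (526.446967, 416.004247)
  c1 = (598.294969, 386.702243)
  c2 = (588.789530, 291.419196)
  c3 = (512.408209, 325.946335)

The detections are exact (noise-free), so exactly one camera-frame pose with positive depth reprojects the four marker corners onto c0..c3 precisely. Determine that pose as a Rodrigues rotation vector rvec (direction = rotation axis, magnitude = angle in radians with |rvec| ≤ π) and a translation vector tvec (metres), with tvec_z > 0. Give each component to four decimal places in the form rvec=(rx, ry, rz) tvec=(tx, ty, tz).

rvec=(0.5303, 0.1565, -0.3500) tvec=(0.4531, 0.1267, 1.0532)

Intrinsics K: fx=504.5, fy=867.1, cx=339.0, cy=252.5
Marker side s = 0.15 m; corners in marker frame (Z=0):
  M0 = (-0.0750, +0.0750, 0)
  M1 = (+0.0750, +0.0750, 0)
  M2 = (+0.0750, -0.0750, 0)
  M3 = (-0.0750, -0.0750, 0)
Detected image corners:
  c0 = (526.446967, 416.004247) px
  c1 = (598.294969, 386.702243) px
  c2 = (588.789530, 291.419196) px
  c3 = (512.408209, 325.946335) px
Planar DLT: solve 8×8 A·h = b for H (H[2,2]=1):
  H  [+369.36085 +325.38742 +556.06011]
  H  [-291.44215 +774.86808 +356.82549]
  H  [-0.22325 +0.44324 +1.00000]
B = K⁻¹H; ‖b₁‖=0.949482, ‖b₂‖=0.949482; λ = 2/(‖b₁‖+‖b₂‖) = 1.053206, sign → tz>0 ⇒ λ=+1.053206
r₁ = λ·B[:,0] = (+0.92908,-0.28553,-0.23513); r₂ = λ·B[:,1] = (+0.36561,+0.80524,+0.46682)
r₃ = r₁×r₂ = (+0.05605,-0.51968,+0.85252); SVD([r₁ r₂ r₃]) → R = UVᵀ:
  R  [+0.92908 +0.36561 +0.05605]
  R  [-0.28553 +0.80524 -0.51968]
  R  [-0.23513 +0.46682 +0.85252]
t = (+0.45314, +0.12672, +1.05321) m
tr R = 2.586845; θ = arccos((tr R − 1)/2) = 0.654385 rad = 37.494°
axis k = ((R−Rᵀ)₃₂, (R−Rᵀ)₁₃, (R−Rᵀ)₂₁) / (2 sinθ) = (+0.810366, +0.239187, -0.534880)
rvec = θ·k = (+0.530292, +0.156520, -0.350017)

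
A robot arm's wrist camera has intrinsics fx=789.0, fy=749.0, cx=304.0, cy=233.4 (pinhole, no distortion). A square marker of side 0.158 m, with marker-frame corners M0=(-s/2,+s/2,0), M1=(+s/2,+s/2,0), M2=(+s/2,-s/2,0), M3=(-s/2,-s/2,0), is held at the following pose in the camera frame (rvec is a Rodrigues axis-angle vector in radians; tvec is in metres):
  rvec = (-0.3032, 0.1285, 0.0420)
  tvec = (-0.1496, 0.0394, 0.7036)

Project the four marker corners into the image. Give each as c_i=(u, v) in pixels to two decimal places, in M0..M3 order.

Intrinsics K: fx=789.0, fy=749.0, cx=304.0, cy=233.4
Marker side s = 0.158 m; corners in marker frame (Z=0):
  M0 = (-0.0790, +0.0790, 0)
  M1 = (+0.0790, +0.0790, 0)
  M2 = (+0.0790, -0.0790, 0)
  M3 = (-0.0790, -0.0790, 0)
rvec = (-0.3032, 0.1285, 0.0420), |rvec| = θ = 0.33197 rad = 19.021°
Rodrigues: sinθ=0.32591, 1−cosθ=0.05460; R = I + sinθ·[k]× + (1−cosθ)·[k]×²:
    [+0.99095 -0.06054 +0.11984]
    [+0.02193 +0.95358 +0.30034]
    [-0.13246 -0.29499 +0.94627]
t = (-0.1496, 0.0394, 0.7036) m
M0: Pc = R·M0+t = (-0.23267, +0.11300, +0.69076); u = 789.0·(-0.23267)/0.69076 + 304.0 = 38.2433, v = 749.0·(+0.11300)/0.69076 + 233.4 = 355.9278
M1: Pc = R·M1+t = (-0.07610, +0.11647, +0.66983); u = 789.0·(-0.07610)/0.66983 + 304.0 = 214.3640, v = 749.0·(+0.11647)/0.66983 + 233.4 = 363.6307
M2: Pc = R·M2+t = (-0.06653, -0.03420, +0.71644); u = 789.0·(-0.06653)/0.71644 + 304.0 = 230.7286, v = 749.0·(-0.03420)/0.71644 + 233.4 = 197.6452
M3: Pc = R·M3+t = (-0.22310, -0.03767, +0.73737); u = 789.0·(-0.22310)/0.73737 + 304.0 = 65.2757, v = 749.0·(-0.03767)/0.73737 + 233.4 = 195.1404

c0=(38.24, 355.93) c1=(214.36, 363.63) c2=(230.73, 197.65) c3=(65.28, 195.14)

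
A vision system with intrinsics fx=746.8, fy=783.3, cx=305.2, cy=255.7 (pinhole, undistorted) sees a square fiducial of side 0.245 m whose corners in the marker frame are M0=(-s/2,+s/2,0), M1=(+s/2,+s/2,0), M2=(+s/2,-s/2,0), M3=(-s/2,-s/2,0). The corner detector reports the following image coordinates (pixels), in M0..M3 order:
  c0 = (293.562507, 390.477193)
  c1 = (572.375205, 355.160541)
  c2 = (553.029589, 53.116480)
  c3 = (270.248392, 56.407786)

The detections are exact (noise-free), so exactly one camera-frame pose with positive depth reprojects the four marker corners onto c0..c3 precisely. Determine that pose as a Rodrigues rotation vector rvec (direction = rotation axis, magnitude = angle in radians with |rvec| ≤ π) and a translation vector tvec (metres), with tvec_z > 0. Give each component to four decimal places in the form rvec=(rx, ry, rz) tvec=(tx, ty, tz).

Intrinsics K: fx=746.8, fy=783.3, cx=305.2, cy=255.7
Marker side s = 0.245 m; corners in marker frame (Z=0):
  M0 = (-0.1225, +0.1225, 0)
  M1 = (+0.1225, +0.1225, 0)
  M2 = (+0.1225, -0.1225, 0)
  M3 = (-0.1225, -0.1225, 0)
Detected image corners:
  c0 = (293.562507, 390.477193) px
  c1 = (572.375205, 355.160541) px
  c2 = (553.029589, 53.116480) px
  c3 = (270.248392, 56.407786) px
Planar DLT: solve 8×8 A·h = b for H (H[2,2]=1):
  H  [+1320.31856 +97.77702 +429.43425]
  H  [+9.20329 +1300.51984 +213.81591]
  H  [+0.41258 +0.02635 +1.00000]
B = K⁻¹H; ‖b₁‖=1.656283, ‖b₂‖=1.656283; λ = 2/(‖b₁‖+‖b₂‖) = 0.603761, sign → tz>0 ⇒ λ=+0.603761
r₁ = λ·B[:,0] = (+0.96563,-0.07422,+0.24910); r₂ = λ·B[:,1] = (+0.07255,+0.99724,+0.01591)
r₃ = r₁×r₂ = (-0.24959,+0.00271,+0.96835); SVD([r₁ r₂ r₃]) → R = UVᵀ:
  R  [+0.96563 +0.07255 -0.24959]
  R  [-0.07422 +0.99724 +0.00271]
  R  [+0.24910 +0.01591 +0.96835]
t = (+0.10044, -0.03228, +0.60376) m
tr R = 2.931214; θ = arccos((tr R − 1)/2) = 0.263028 rad = 15.070°
axis k = ((R−Rᵀ)₃₂, (R−Rᵀ)₁₃, (R−Rᵀ)₂₁) / (2 sinθ) = (+0.025372, -0.959006, -0.282246)
rvec = θ·k = (+0.006674, -0.252245, -0.074239)

rvec=(0.0067, -0.2522, -0.0742) tvec=(0.1004, -0.0323, 0.6038)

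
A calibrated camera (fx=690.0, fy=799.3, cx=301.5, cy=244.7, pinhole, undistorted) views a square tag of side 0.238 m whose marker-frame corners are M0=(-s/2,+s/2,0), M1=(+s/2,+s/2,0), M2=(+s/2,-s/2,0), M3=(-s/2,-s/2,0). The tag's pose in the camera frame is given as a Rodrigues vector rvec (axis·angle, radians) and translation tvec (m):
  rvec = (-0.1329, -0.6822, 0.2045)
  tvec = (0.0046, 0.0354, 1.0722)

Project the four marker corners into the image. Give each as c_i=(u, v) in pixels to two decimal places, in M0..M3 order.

c0=(229.03, 345.80) c1=(349.21, 371.76) c2=(367.59, 208.55) c3=(255.30, 160.51)

Intrinsics K: fx=690.0, fy=799.3, cx=301.5, cy=244.7
Marker side s = 0.238 m; corners in marker frame (Z=0):
  M0 = (-0.1190, +0.1190, 0)
  M1 = (+0.1190, +0.1190, 0)
  M2 = (+0.1190, -0.1190, 0)
  M3 = (-0.1190, -0.1190, 0)
rvec = (-0.1329, -0.6822, 0.2045), |rvec| = θ = 0.72449 rad = 41.510°
Rodrigues: sinθ=0.66275, 1−cosθ=0.25116; R = I + sinθ·[k]× + (1−cosθ)·[k]×²:
    [+0.75729 -0.14369 -0.63707]
    [+0.23046 +0.97154 +0.05482]
    [+0.61106 -0.18833 +0.76885]
t = (0.0046, 0.0354, 1.0722) m
M0: Pc = R·M0+t = (-0.10262, +0.12359, +0.97707); u = 690.0·(-0.10262)/0.97707 + 301.5 = 229.0328, v = 799.3·(+0.12359)/0.97707 + 244.7 = 345.8023
M1: Pc = R·M1+t = (+0.07762, +0.17844, +1.12250); u = 690.0·(+0.07762)/1.12250 + 301.5 = 349.2119, v = 799.3·(+0.17844)/1.12250 + 244.7 = 371.7596
M2: Pc = R·M2+t = (+0.11182, -0.05279, +1.16733); u = 690.0·(+0.11182)/1.16733 + 301.5 = 367.5942, v = 799.3·(-0.05279)/1.16733 + 244.7 = 208.5544
M3: Pc = R·M3+t = (-0.06842, -0.10764, +1.02190); u = 690.0·(-0.06842)/1.02190 + 301.5 = 255.3027, v = 799.3·(-0.10764)/1.02190 + 244.7 = 160.5088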